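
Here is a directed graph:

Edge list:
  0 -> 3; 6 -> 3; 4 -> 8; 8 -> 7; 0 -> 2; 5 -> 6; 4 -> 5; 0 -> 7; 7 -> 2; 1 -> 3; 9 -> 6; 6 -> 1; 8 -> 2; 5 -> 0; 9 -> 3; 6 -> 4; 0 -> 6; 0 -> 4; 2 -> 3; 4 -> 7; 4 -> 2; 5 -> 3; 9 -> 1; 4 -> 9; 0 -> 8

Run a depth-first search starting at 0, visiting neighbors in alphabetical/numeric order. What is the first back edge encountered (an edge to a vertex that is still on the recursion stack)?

5->0

DFS from 0 (visiting neighbors in alphabetical/numeric order); mark gray on enter, black on exit:
0 gray
  2 gray
    3 gray
    3 black
  2 black
  0→3: 3 black — skip
  4 gray
    4→2: 2 black — skip
    5 gray
      5→0: 0 is gray → back edge
First back edge: 5 → 0.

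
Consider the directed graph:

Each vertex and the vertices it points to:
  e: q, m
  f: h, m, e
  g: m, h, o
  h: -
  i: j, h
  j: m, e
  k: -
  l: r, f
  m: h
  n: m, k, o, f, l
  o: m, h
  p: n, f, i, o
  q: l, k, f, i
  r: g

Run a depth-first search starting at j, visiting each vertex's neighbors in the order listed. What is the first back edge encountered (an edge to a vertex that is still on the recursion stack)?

f->e

DFS from j (visiting each vertex's neighbors in the order listed); mark gray on enter, black on exit:
j gray
  m gray
    h gray
    h black
  m black
  e gray
    q gray
      l gray
        r gray
          g gray
            g→m: m black — skip
            g→h: h black — skip
            o gray
              o→m: m black — skip
              o→h: h black — skip
            o black
          g black
        r black
        f gray
          f→h: h black — skip
          f→m: m black — skip
          f→e: e is gray → back edge
First back edge: f → e.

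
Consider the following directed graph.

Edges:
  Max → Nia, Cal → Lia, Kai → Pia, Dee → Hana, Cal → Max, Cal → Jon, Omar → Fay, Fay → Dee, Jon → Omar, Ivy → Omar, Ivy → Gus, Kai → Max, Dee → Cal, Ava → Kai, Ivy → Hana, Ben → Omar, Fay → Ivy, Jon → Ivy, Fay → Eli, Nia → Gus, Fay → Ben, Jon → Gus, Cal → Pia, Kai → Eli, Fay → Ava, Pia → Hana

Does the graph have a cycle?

Yes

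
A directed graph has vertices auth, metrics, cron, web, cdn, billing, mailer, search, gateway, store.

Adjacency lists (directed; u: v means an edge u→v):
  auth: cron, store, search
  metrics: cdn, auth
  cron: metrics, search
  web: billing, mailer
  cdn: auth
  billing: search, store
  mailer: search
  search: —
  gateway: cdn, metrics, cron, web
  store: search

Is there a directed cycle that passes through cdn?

Yes

cdn is on a cycle iff cdn can reach itself via ≥1 edge.
cdn → auth → cron → metrics → cdn — yes.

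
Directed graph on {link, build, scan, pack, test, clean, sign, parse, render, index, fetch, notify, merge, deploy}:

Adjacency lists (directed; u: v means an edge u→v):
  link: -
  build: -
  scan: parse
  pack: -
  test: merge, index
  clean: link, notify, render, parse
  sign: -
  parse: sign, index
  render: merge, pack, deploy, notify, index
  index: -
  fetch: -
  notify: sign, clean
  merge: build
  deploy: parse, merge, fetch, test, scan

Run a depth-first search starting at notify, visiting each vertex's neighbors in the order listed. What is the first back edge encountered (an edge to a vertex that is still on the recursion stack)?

clean->notify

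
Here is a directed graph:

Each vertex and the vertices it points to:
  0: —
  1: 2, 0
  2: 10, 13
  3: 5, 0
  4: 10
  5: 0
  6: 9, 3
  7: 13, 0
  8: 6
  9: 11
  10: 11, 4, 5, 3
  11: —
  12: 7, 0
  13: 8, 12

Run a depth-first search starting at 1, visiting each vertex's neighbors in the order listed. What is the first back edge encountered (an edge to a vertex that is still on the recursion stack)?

DFS from 1 (visiting each vertex's neighbors in the order listed); mark gray on enter, black on exit:
1 gray
  2 gray
    10 gray
      11 gray
      11 black
      4 gray
        4→10: 10 is gray → back edge
First back edge: 4 → 10.

4→10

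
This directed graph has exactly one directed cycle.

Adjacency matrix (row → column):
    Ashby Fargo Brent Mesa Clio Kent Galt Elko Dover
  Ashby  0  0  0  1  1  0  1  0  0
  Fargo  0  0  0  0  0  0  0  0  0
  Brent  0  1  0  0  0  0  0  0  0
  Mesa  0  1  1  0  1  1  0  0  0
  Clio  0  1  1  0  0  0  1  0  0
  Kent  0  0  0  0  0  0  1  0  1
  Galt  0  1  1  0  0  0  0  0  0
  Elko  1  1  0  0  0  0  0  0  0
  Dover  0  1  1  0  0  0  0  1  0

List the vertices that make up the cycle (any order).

Elko, Kent, Mesa, Ashby, Dover

DFS with gray/black marking from Ashby:
Ashby gray
  Mesa gray
    Fargo gray
    Fargo black
    Kent gray
      Dover gray
        Elko gray
          Elko→Fargo: Fargo black — skip
          Elko→Ashby: Ashby is gray → back edge
Back edge closes the cycle Ashby → Mesa → Kent → Dover → Elko → Ashby; its vertices are {Elko, Kent, Mesa, Ashby, Dover}.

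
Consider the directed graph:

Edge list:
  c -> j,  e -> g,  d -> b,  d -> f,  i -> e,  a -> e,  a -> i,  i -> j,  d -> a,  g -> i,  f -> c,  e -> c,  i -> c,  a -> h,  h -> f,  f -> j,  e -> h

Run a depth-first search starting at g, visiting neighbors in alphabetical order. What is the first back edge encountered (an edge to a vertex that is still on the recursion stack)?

e->g

DFS from g (visiting neighbors in alphabetical order); mark gray on enter, black on exit:
g gray
  i gray
    c gray
      j gray
      j black
    c black
    e gray
      e→c: c black — skip
      e→g: g is gray → back edge
First back edge: e → g.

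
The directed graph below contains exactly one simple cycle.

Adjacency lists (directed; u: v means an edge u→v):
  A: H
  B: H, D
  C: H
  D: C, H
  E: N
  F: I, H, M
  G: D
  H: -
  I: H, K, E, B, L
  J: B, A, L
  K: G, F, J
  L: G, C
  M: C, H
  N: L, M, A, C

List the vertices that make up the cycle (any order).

F, I, K

DFS with gray/black marking from I:
I gray
  H gray
  H black
  K gray
    G gray
      D gray
        C gray
          C→H: H black — skip
        C black
        D→H: H black — skip
      D black
    G black
    F gray
      F→I: I is gray → back edge
Back edge closes the cycle I → K → F → I; its vertices are {F, I, K}.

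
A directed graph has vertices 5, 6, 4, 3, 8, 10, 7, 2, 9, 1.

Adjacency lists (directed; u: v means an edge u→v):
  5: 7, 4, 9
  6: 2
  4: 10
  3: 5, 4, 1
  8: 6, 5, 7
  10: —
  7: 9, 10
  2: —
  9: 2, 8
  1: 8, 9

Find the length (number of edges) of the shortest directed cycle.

3

For each vertex v, BFS finds the shortest path from v back to v.
The shortest such closed walk is 5 → 9 → 8 → 5, length 3.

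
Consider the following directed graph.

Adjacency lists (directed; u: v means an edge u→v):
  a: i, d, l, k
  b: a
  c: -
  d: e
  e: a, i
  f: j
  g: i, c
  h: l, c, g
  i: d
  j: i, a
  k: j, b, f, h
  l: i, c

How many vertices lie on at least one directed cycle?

11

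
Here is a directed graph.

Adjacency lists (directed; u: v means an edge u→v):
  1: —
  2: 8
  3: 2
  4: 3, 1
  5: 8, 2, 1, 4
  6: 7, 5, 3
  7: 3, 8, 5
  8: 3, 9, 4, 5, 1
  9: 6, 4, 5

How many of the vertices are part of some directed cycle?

8

A vertex is on a directed cycle iff it belongs to a strongly connected component of size ≥ 2 (or has a self-loop).
The vertices on cycles are {2, 3, 4, 5, 6, 7, 8, 9} — 8 in total.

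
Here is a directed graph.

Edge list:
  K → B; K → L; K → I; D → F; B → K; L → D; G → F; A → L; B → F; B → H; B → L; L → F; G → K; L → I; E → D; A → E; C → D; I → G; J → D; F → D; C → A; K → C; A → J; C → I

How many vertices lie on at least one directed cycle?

9

A vertex is on a directed cycle iff it belongs to a strongly connected component of size ≥ 2 (or has a self-loop).
The vertices on cycles are {A, B, C, D, F, G, I, K, L} — 9 in total.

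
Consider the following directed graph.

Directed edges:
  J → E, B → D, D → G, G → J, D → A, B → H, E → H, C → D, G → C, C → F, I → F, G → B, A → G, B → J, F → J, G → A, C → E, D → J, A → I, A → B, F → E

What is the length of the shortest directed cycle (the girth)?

For each vertex v, BFS finds the shortest path from v back to v.
The shortest such closed walk is A → G → A, length 2.

2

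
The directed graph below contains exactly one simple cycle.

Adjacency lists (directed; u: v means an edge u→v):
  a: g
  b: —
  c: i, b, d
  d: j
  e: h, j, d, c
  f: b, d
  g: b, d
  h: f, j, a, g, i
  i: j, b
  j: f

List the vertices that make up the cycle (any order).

DFS with gray/black marking from f:
f gray
  b gray
  b black
  d gray
    j gray
      j→f: f is gray → back edge
Back edge closes the cycle f → d → j → f; its vertices are {d, f, j}.

d, f, j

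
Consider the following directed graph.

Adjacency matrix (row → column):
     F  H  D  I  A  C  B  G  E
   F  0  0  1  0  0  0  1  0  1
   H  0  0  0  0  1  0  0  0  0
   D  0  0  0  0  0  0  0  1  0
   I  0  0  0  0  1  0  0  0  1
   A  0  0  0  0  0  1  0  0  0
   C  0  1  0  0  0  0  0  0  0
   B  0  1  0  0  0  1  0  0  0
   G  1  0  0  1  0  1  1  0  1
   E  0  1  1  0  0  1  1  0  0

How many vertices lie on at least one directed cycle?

A vertex is on a directed cycle iff it belongs to a strongly connected component of size ≥ 2 (or has a self-loop).
The vertices on cycles are {A, C, D, E, F, G, H, I} — 8 in total.

8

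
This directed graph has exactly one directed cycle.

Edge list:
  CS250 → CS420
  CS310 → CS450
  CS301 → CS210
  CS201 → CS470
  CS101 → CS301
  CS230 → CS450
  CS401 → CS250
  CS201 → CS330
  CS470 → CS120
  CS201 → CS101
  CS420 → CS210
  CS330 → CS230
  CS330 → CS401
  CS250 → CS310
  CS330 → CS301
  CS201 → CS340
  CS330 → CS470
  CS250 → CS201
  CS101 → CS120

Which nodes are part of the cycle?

DFS with gray/black marking from CS250:
CS250 gray
  CS310 gray
    CS450 gray
    CS450 black
  CS310 black
  CS420 gray
    CS210 gray
    CS210 black
  CS420 black
  CS201 gray
    CS340 gray
    CS340 black
    CS470 gray
      CS120 gray
      CS120 black
    CS470 black
    CS101 gray
      CS101→CS120: CS120 black — skip
      CS301 gray
        CS301→CS210: CS210 black — skip
      CS301 black
    CS101 black
    CS330 gray
      CS401 gray
        CS401→CS250: CS250 is gray → back edge
Back edge closes the cycle CS250 → CS201 → CS330 → CS401 → CS250; its vertices are {CS201, CS250, CS330, CS401}.

CS201, CS250, CS330, CS401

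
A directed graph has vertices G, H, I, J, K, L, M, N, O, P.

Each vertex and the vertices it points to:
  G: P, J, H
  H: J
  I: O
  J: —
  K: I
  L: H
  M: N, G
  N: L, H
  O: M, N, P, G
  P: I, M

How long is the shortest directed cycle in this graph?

3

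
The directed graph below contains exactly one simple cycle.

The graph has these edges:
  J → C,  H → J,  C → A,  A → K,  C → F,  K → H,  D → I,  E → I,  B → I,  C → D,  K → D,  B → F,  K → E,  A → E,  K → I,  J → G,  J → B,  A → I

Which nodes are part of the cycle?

DFS with gray/black marking from K:
K gray
  D gray
    I gray
    I black
  D black
  K→I: I black — skip
  H gray
    J gray
      B gray
        B→I: I black — skip
        F gray
        F black
      B black
      C gray
        A gray
          E gray
            E→I: I black — skip
          E black
          A→K: K is gray → back edge
Back edge closes the cycle K → H → J → C → A → K; its vertices are {A, C, H, J, K}.

A, C, H, J, K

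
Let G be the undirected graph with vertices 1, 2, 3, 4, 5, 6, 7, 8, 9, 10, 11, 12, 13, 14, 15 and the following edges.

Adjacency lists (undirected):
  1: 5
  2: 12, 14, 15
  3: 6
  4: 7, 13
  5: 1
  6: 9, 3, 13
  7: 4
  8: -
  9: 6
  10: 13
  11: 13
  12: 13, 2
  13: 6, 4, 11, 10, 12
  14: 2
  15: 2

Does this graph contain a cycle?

No

DFS, tracking each vertex's parent; an edge to a visited non-parent vertex closes a cycle.
Start from 7:
visit 7 (parent –)
  visit 4 (parent 7)
    4–7: parent, skip
    visit 13 (parent 4)
      visit 6 (parent 13)
        visit 9 (parent 6)
          9–6: parent, skip
        visit 3 (parent 6)
          3–6: parent, skip
        6–13: parent, skip
      13–4: parent, skip
      visit 11 (parent 13)
        11–13: parent, skip
      visit 10 (parent 13)
        10–13: parent, skip
      visit 12 (parent 13)
        12–13: parent, skip
        visit 2 (parent 12)
          2–12: parent, skip
          visit 14 (parent 2)
            14–2: parent, skip
          visit 15 (parent 2)
            15–2: parent, skip
visit 1 (parent –)
  visit 5 (parent 1)
    5–1: parent, skip
visit 8 (parent –)
No non-parent visited neighbor found — the graph is a forest.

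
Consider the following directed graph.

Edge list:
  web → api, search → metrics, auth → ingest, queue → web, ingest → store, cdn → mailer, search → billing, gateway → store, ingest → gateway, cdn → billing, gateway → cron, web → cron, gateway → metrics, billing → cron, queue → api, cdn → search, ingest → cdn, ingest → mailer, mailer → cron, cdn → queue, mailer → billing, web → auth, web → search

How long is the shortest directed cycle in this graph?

For each vertex v, BFS finds the shortest path from v back to v.
The shortest such closed walk is ingest → cdn → queue → web → auth → ingest, length 5.

5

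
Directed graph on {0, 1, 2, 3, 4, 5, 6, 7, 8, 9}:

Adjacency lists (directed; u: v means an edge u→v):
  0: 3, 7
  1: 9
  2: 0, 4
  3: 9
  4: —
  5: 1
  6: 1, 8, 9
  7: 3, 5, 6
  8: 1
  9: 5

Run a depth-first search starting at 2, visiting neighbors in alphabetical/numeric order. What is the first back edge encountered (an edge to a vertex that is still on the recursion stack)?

1→9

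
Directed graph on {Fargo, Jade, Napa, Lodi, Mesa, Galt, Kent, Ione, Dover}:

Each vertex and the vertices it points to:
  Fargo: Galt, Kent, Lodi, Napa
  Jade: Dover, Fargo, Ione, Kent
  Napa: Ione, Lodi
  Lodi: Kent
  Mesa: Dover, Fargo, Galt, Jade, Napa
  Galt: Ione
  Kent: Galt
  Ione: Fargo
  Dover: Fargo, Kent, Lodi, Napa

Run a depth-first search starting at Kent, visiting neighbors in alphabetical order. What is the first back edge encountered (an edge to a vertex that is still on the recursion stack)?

DFS from Kent (visiting neighbors in alphabetical order); mark gray on enter, black on exit:
Kent gray
  Galt gray
    Ione gray
      Fargo gray
        Fargo→Galt: Galt is gray → back edge
First back edge: Fargo → Galt.

Fargo→Galt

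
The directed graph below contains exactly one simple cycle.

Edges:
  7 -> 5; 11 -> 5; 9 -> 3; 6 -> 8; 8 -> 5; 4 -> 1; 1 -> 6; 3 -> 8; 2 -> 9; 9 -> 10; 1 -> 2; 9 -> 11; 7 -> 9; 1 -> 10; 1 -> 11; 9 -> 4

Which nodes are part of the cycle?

1, 2, 4, 9

DFS with gray/black marking from 9:
9 gray
  11 gray
    5 gray
    5 black
  11 black
  4 gray
    1 gray
      10 gray
      10 black
      6 gray
        8 gray
          8→5: 5 black — skip
        8 black
      6 black
      1→11: 11 black — skip
      2 gray
        2→9: 9 is gray → back edge
Back edge closes the cycle 9 → 4 → 1 → 2 → 9; its vertices are {1, 2, 4, 9}.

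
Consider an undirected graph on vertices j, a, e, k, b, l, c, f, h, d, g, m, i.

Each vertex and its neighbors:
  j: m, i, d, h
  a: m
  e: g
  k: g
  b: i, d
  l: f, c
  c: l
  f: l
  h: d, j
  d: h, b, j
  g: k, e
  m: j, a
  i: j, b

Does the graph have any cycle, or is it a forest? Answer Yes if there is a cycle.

Yes

DFS, tracking each vertex's parent; an edge to a visited non-parent vertex closes a cycle.
Start from e:
visit e (parent –)
  visit g (parent e)
    visit k (parent g)
      k–g: parent, skip
    g–e: parent, skip
visit j (parent –)
  visit m (parent j)
    m–j: parent, skip
    visit a (parent m)
      a–m: parent, skip
  visit i (parent j)
    i–j: parent, skip
    visit b (parent i)
      b–i: parent, skip
      visit d (parent b)
        visit h (parent d)
          h–d: parent, skip
          h–j: j visited and ≠ parent → cycle
Cycle: j – i – b – d – h – j.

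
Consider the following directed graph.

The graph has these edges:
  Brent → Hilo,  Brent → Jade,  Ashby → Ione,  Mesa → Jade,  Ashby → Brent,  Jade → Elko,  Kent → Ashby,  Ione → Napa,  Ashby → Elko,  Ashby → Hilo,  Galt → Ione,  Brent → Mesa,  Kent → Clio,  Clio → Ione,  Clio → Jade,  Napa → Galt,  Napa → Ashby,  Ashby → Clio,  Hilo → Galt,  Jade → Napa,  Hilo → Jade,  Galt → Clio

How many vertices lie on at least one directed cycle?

A vertex is on a directed cycle iff it belongs to a strongly connected component of size ≥ 2 (or has a self-loop).
The vertices on cycles are {Clio, Galt, Hilo, Ione, Jade, Mesa, Napa, Ashby, Brent} — 9 in total.

9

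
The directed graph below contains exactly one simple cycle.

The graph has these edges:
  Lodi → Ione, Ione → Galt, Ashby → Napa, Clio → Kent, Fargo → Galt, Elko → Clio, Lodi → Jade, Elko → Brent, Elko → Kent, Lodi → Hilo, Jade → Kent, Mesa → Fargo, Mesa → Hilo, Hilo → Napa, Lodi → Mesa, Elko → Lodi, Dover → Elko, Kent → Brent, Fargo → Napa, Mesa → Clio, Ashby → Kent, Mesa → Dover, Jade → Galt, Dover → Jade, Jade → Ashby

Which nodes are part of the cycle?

DFS with gray/black marking from Dover:
Dover gray
  Elko gray
    Brent gray
    Brent black
    Clio gray
      Kent gray
        Kent→Brent: Brent black — skip
      Kent black
    Clio black
    Lodi gray
      Hilo gray
        Napa gray
        Napa black
      Hilo black
      Mesa gray
        Mesa→Hilo: Hilo black — skip
        Mesa→Clio: Clio black — skip
        Fargo gray
          Galt gray
          Galt black
          Fargo→Napa: Napa black — skip
        Fargo black
        Mesa→Dover: Dover is gray → back edge
Back edge closes the cycle Dover → Elko → Lodi → Mesa → Dover; its vertices are {Elko, Lodi, Mesa, Dover}.

Elko, Lodi, Mesa, Dover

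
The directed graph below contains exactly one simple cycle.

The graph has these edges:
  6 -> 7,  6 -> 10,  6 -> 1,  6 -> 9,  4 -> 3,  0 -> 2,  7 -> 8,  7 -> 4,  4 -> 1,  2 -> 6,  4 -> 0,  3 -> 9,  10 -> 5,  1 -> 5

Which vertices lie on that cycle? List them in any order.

0, 2, 4, 6, 7

DFS with gray/black marking from 6:
6 gray
  10 gray
    5 gray
    5 black
  10 black
  1 gray
    1→5: 5 black — skip
  1 black
  9 gray
  9 black
  7 gray
    4 gray
      0 gray
        2 gray
          2→6: 6 is gray → back edge
Back edge closes the cycle 6 → 7 → 4 → 0 → 2 → 6; its vertices are {0, 2, 4, 6, 7}.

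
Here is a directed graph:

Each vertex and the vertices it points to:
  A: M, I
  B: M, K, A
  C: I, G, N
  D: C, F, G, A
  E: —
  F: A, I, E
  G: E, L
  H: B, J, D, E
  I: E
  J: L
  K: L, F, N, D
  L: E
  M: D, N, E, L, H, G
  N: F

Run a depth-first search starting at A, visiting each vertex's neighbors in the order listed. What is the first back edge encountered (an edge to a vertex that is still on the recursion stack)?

DFS from A (visiting each vertex's neighbors in the order listed); mark gray on enter, black on exit:
A gray
  M gray
    D gray
      C gray
        I gray
          E gray
          E black
        I black
        G gray
          G→E: E black — skip
          L gray
            L→E: E black — skip
          L black
        G black
        N gray
          F gray
            F→A: A is gray → back edge
First back edge: F → A.

F->A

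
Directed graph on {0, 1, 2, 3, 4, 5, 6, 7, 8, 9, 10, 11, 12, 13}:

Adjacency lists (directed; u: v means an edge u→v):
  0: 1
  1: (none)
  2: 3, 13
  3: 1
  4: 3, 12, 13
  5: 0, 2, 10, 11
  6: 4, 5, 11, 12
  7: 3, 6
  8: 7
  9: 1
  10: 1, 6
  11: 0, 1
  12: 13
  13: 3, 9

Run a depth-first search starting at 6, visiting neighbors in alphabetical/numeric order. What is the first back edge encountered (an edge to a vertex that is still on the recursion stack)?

10→6

DFS from 6 (visiting neighbors in alphabetical/numeric order); mark gray on enter, black on exit:
6 gray
  4 gray
    3 gray
      1 gray
      1 black
    3 black
    12 gray
      13 gray
        13→3: 3 black — skip
        9 gray
          9→1: 1 black — skip
        9 black
      13 black
    12 black
    4→13: 13 black — skip
  4 black
  5 gray
    0 gray
      0→1: 1 black — skip
    0 black
    2 gray
      2→3: 3 black — skip
      2→13: 13 black — skip
    2 black
    10 gray
      10→1: 1 black — skip
      10→6: 6 is gray → back edge
First back edge: 10 → 6.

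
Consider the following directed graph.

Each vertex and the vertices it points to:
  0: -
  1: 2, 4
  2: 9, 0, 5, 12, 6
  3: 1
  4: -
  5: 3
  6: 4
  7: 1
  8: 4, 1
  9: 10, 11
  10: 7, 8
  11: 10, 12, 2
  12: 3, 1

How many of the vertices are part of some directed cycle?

10

A vertex is on a directed cycle iff it belongs to a strongly connected component of size ≥ 2 (or has a self-loop).
The vertices on cycles are {1, 2, 3, 5, 7, 8, 9, 10, 11, 12} — 10 in total.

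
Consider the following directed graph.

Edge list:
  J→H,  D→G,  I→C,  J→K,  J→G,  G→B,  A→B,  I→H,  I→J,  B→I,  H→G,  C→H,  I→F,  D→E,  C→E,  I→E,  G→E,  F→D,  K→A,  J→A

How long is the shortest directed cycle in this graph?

For each vertex v, BFS finds the shortest path from v back to v.
The shortest such closed walk is I → J → A → B → I, length 4.

4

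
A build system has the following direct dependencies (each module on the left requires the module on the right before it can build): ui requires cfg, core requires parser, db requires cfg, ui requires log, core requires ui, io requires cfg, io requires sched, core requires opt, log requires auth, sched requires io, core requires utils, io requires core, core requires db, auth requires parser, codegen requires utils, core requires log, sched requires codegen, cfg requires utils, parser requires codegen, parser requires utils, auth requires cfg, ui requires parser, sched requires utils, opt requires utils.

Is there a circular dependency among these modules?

Yes

DFS with white/gray/black marking, starting from auth:
auth gray
  cfg gray
    utils gray
    utils black
  cfg black
  parser gray
    parser→utils: utils black — skip
    codegen gray
      codegen→utils: utils black — skip
    codegen black
  parser black
auth black
core gray
  db gray
    db→cfg: cfg black — skip
  db black
  log gray
    log→auth: auth black — skip
  log black
  core→parser: parser black — skip
  ui gray
    ui→parser: parser black — skip
    ui→log: log black — skip
    ui→cfg: cfg black — skip
  ui black
  core→utils: utils black — skip
  opt gray
    opt→utils: utils black — skip
  opt black
core black
sched gray
  io gray
    io→core: core black — skip
    io→cfg: cfg black — skip
    io→sched: sched is gray → back edge
Back edge found, so a cycle exists: sched → io → sched.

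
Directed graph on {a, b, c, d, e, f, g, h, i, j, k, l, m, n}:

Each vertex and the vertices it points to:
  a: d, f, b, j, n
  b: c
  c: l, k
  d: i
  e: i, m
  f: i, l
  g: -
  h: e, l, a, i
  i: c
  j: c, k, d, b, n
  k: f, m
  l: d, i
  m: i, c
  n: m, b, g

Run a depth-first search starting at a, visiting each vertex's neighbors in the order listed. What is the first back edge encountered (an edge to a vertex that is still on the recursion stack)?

l→d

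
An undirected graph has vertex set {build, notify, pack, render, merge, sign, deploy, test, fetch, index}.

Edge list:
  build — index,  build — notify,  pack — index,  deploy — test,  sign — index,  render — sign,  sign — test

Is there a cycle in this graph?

No

DFS, tracking each vertex's parent; an edge to a visited non-parent vertex closes a cycle.
Start from index:
visit index (parent –)
  visit sign (parent index)
    visit render (parent sign)
      render–sign: parent, skip
    sign–index: parent, skip
    visit test (parent sign)
      test–sign: parent, skip
      visit deploy (parent test)
        deploy–test: parent, skip
  visit build (parent index)
    visit notify (parent build)
      notify–build: parent, skip
    build–index: parent, skip
  visit pack (parent index)
    pack–index: parent, skip
visit merge (parent –)
visit fetch (parent –)
No non-parent visited neighbor found — the graph is a forest.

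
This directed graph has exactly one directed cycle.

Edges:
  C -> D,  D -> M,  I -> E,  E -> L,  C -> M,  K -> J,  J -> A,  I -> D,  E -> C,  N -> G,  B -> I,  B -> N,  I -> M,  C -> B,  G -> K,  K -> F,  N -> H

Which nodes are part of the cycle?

DFS with gray/black marking from B:
B gray
  I gray
    D gray
      M gray
      M black
    D black
    I→M: M black — skip
    E gray
      C gray
        C→M: M black — skip
        C→B: B is gray → back edge
Back edge closes the cycle B → I → E → C → B; its vertices are {B, C, E, I}.

B, C, E, I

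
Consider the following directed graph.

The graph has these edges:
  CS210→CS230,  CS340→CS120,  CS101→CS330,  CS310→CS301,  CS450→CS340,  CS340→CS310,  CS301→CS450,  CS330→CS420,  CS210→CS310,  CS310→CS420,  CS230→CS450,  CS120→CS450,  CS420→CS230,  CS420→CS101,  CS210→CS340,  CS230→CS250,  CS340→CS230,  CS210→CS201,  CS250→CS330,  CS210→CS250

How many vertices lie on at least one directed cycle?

10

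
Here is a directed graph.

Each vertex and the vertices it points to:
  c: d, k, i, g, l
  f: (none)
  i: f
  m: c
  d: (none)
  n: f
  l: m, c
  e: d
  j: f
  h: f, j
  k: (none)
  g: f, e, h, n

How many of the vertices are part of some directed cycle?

3

A vertex is on a directed cycle iff it belongs to a strongly connected component of size ≥ 2 (or has a self-loop).
The vertices on cycles are {c, l, m} — 3 in total.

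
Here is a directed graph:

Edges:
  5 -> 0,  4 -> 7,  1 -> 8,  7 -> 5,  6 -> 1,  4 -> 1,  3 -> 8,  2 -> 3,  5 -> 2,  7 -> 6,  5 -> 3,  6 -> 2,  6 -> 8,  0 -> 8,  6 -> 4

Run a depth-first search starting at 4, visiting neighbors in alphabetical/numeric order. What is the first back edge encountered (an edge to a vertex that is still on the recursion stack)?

DFS from 4 (visiting neighbors in alphabetical/numeric order); mark gray on enter, black on exit:
4 gray
  1 gray
    8 gray
    8 black
  1 black
  7 gray
    5 gray
      0 gray
        0→8: 8 black — skip
      0 black
      2 gray
        3 gray
          3→8: 8 black — skip
        3 black
      2 black
      5→3: 3 black — skip
    5 black
    6 gray
      6→1: 1 black — skip
      6→2: 2 black — skip
      6→4: 4 is gray → back edge
First back edge: 6 → 4.

6→4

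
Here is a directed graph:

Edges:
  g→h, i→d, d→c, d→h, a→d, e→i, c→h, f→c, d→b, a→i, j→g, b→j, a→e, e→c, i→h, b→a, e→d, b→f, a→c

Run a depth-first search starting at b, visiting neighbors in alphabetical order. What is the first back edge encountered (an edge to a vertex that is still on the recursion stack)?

DFS from b (visiting neighbors in alphabetical order); mark gray on enter, black on exit:
b gray
  a gray
    c gray
      h gray
      h black
    c black
    d gray
      d→b: b is gray → back edge
First back edge: d → b.

d->b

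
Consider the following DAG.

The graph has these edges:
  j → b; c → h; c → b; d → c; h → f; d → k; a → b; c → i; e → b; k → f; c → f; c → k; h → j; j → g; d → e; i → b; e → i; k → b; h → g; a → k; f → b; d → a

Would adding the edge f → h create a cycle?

Adding f→h creates a cycle iff h can already reach f.
Path from h: h → f.
So h → … → f → h is a cycle.

Yes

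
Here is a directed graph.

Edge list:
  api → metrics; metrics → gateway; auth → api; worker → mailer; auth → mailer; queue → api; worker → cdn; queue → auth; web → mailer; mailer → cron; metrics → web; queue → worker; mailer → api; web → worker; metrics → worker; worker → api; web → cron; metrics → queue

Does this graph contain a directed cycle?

DFS with white/gray/black marking, starting from cdn:
cdn gray
cdn black
queue gray
  worker gray
    api gray
      metrics gray
        metrics→worker: worker is gray → back edge
Back edge found, so a cycle exists: worker → api → metrics → worker.

Yes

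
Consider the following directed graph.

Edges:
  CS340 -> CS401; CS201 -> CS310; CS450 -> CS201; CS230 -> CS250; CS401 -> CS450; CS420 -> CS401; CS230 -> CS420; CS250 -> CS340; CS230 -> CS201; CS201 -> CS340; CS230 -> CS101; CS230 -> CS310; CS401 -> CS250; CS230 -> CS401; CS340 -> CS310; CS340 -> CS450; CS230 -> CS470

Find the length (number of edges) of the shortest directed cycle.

3

For each vertex v, BFS finds the shortest path from v back to v.
The shortest such closed walk is CS201 → CS340 → CS450 → CS201, length 3.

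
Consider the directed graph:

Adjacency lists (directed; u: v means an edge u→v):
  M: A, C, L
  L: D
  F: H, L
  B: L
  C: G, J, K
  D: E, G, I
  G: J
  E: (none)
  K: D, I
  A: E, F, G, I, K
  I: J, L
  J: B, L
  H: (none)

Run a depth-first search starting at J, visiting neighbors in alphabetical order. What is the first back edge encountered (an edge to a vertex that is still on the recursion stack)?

G->J

DFS from J (visiting neighbors in alphabetical order); mark gray on enter, black on exit:
J gray
  B gray
    L gray
      D gray
        E gray
        E black
        G gray
          G→J: J is gray → back edge
First back edge: G → J.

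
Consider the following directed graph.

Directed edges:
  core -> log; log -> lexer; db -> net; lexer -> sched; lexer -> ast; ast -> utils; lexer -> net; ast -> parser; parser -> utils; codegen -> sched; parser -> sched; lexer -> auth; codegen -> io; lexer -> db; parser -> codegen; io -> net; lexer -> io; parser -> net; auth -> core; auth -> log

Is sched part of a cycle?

No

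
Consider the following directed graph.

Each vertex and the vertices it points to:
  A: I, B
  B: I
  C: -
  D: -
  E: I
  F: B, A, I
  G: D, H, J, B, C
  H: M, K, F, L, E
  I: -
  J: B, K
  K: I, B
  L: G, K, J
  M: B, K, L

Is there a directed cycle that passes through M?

Yes

M is on a cycle iff M can reach itself via ≥1 edge.
M → L → G → H → M — yes.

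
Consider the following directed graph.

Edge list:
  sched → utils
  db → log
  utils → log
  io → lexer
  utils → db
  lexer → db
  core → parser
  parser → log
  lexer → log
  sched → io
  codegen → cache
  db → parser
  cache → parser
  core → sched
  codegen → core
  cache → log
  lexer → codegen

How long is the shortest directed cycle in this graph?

For each vertex v, BFS finds the shortest path from v back to v.
The shortest such closed walk is io → lexer → codegen → core → sched → io, length 5.

5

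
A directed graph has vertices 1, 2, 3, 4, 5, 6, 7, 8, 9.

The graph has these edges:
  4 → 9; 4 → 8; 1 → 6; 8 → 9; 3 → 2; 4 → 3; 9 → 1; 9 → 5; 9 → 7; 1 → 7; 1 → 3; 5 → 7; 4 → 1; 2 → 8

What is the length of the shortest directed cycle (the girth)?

For each vertex v, BFS finds the shortest path from v back to v.
The shortest such closed walk is 9 → 1 → 3 → 2 → 8 → 9, length 5.

5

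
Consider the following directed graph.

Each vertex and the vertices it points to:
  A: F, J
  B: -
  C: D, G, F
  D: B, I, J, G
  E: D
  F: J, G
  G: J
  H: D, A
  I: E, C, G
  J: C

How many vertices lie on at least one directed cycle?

A vertex is on a directed cycle iff it belongs to a strongly connected component of size ≥ 2 (or has a self-loop).
The vertices on cycles are {C, D, E, F, G, I, J} — 7 in total.

7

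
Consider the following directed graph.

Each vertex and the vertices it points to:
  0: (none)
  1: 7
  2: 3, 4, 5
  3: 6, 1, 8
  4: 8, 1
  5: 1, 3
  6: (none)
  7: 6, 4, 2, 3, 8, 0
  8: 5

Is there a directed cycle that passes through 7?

7 is on a cycle iff 7 can reach itself via ≥1 edge.
7 → 4 → 1 → 7 — yes.

Yes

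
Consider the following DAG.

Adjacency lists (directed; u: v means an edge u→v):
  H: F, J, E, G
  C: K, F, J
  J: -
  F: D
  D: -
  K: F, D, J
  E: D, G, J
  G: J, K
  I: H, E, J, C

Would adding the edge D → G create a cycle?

Yes

Adding D→G creates a cycle iff G can already reach D.
Path from G: G → K → D.
So G → … → D → G is a cycle.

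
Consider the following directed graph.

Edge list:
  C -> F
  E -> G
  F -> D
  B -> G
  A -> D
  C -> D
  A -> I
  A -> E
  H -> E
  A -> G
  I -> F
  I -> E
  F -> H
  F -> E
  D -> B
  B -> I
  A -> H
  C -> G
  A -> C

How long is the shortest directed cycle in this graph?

4

For each vertex v, BFS finds the shortest path from v back to v.
The shortest such closed walk is I → F → D → B → I, length 4.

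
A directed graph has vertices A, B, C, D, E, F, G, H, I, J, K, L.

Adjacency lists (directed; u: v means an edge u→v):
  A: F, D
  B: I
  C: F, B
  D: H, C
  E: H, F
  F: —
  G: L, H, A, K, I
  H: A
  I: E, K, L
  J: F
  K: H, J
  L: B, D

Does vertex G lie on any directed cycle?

No

G lies on a cycle iff there is a path from G back to itself.
Exploring from G, it never reaches itself; equivalently, its strongly connected component is a singleton.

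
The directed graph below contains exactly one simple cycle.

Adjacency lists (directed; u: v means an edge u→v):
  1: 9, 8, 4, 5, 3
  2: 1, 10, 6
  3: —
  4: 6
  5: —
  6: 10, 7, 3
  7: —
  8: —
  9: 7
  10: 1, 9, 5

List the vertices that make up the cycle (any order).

DFS with gray/black marking from 1:
1 gray
  9 gray
    7 gray
    7 black
  9 black
  8 gray
  8 black
  4 gray
    6 gray
      10 gray
        10→1: 1 is gray → back edge
Back edge closes the cycle 1 → 4 → 6 → 10 → 1; its vertices are {1, 4, 6, 10}.

1, 4, 6, 10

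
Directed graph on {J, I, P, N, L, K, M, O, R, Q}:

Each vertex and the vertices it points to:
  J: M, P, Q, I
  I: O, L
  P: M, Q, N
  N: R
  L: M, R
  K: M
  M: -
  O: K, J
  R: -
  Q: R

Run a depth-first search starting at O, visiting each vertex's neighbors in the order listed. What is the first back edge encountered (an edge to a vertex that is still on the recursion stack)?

I→O

DFS from O (visiting each vertex's neighbors in the order listed); mark gray on enter, black on exit:
O gray
  K gray
    M gray
    M black
  K black
  J gray
    J→M: M black — skip
    P gray
      P→M: M black — skip
      Q gray
        R gray
        R black
      Q black
      N gray
        N→R: R black — skip
      N black
    P black
    J→Q: Q black — skip
    I gray
      I→O: O is gray → back edge
First back edge: I → O.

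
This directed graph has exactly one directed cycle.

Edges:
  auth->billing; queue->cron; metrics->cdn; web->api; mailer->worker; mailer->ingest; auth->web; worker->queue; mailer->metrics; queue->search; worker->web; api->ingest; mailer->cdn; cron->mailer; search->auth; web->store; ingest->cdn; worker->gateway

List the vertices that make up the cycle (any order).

cron, queue, mailer, worker

DFS with gray/black marking from mailer:
mailer gray
  worker gray
    gateway gray
    gateway black
    web gray
      store gray
      store black
      api gray
        ingest gray
          cdn gray
          cdn black
        ingest black
      api black
    web black
    queue gray
      cron gray
        cron→mailer: mailer is gray → back edge
Back edge closes the cycle mailer → worker → queue → cron → mailer; its vertices are {cron, queue, mailer, worker}.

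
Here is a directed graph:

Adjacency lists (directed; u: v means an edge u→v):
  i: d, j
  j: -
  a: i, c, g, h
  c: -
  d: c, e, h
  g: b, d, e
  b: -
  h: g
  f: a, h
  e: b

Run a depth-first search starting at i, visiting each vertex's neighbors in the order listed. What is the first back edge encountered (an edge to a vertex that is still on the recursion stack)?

g→d

DFS from i (visiting each vertex's neighbors in the order listed); mark gray on enter, black on exit:
i gray
  d gray
    c gray
    c black
    e gray
      b gray
      b black
    e black
    h gray
      g gray
        g→b: b black — skip
        g→d: d is gray → back edge
First back edge: g → d.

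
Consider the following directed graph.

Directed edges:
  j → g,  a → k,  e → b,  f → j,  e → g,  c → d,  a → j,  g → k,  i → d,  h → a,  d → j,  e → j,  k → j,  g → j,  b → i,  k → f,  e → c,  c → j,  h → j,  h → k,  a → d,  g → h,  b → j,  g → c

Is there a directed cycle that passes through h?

Yes

h is on a cycle iff h can reach itself via ≥1 edge.
h → j → g → h — yes.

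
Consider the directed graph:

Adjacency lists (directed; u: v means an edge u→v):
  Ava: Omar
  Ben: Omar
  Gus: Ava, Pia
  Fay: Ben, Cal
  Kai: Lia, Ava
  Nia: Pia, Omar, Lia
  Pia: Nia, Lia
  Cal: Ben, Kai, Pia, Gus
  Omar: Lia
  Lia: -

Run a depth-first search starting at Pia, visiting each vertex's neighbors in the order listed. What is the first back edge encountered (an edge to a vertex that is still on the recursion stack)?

DFS from Pia (visiting each vertex's neighbors in the order listed); mark gray on enter, black on exit:
Pia gray
  Nia gray
    Nia→Pia: Pia is gray → back edge
First back edge: Nia → Pia.

Nia->Pia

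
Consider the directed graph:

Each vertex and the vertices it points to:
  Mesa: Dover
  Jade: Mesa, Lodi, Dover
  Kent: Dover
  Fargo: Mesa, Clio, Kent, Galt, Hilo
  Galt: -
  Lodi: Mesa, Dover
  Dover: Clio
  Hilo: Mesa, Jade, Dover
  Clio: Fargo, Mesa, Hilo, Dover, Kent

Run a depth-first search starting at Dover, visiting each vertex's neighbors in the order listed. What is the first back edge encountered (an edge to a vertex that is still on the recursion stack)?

Mesa→Dover

DFS from Dover (visiting each vertex's neighbors in the order listed); mark gray on enter, black on exit:
Dover gray
  Clio gray
    Fargo gray
      Mesa gray
        Mesa→Dover: Dover is gray → back edge
First back edge: Mesa → Dover.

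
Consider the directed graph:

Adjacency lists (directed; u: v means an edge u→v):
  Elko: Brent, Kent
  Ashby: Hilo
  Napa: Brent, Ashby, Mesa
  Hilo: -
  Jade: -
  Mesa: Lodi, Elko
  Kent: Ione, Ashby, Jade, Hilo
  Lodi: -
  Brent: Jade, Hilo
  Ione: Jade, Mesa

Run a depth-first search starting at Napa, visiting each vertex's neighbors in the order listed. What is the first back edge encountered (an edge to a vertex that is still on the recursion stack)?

Ione→Mesa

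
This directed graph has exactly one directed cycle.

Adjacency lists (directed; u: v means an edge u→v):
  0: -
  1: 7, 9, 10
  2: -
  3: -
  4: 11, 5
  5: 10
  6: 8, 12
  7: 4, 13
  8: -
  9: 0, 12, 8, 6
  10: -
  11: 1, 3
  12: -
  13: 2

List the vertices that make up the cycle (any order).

1, 4, 7, 11

DFS with gray/black marking from 1:
1 gray
  7 gray
    4 gray
      11 gray
        11→1: 1 is gray → back edge
Back edge closes the cycle 1 → 7 → 4 → 11 → 1; its vertices are {1, 4, 7, 11}.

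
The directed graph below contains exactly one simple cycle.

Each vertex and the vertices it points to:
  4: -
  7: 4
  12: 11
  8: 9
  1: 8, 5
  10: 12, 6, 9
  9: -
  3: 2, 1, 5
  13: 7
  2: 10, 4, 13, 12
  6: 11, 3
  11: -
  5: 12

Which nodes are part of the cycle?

DFS with gray/black marking from 3:
3 gray
  2 gray
    10 gray
      12 gray
        11 gray
        11 black
      12 black
      6 gray
        6→11: 11 black — skip
        6→3: 3 is gray → back edge
Back edge closes the cycle 3 → 2 → 10 → 6 → 3; its vertices are {2, 3, 6, 10}.

2, 3, 6, 10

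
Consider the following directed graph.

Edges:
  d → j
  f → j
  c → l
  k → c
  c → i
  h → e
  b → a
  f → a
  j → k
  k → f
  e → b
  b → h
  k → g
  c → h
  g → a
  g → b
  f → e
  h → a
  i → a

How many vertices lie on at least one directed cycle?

6

A vertex is on a directed cycle iff it belongs to a strongly connected component of size ≥ 2 (or has a self-loop).
The vertices on cycles are {b, e, f, h, j, k} — 6 in total.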